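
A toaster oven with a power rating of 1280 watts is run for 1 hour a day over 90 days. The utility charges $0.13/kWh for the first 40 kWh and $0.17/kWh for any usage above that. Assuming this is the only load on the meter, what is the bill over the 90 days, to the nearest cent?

$17.98

Runtime = 1 h/day × 90 days = 90 h
Energy = 1.28 kW × 90 h = 115.2 kWh
Tier 1 (0–40 kWh): 40 × $0.13 = $5.2
Above 40 kWh: 75.2 × $0.17 = $12.784
Bill = $17.98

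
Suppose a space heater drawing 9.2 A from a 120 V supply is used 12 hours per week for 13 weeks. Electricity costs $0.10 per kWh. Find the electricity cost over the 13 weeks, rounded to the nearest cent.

Power = 9.2 A × 120 V = 1104 W = 1.104 kW
Runtime = 12 h/week × 13 weeks = 156 h
Energy = 1.104 kW × 156 h = 172.224 kWh
Cost = 172.224 kWh × $0.10/kWh = $17.22

$17.22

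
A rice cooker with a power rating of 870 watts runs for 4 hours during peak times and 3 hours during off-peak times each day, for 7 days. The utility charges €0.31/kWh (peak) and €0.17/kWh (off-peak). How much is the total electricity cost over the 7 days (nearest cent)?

€10.66

Peak energy = 0.87 kW × 4 h × 7 = 24.36 kWh
Off-peak energy = 0.87 kW × 3 h × 7 = 18.27 kWh
Cost = 24.36 × €0.31 + 18.27 × €0.17 = €7.5516 + €3.1059 = €10.66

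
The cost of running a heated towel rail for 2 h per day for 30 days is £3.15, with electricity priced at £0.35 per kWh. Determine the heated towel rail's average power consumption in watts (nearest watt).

Energy = £3.15 ÷ £0.35/kWh = 9 kWh
Runtime = 2 h/day × 30 days = 60 h
Power = 9 kWh ÷ 60 h = 0.15 kW = 150 W

150 W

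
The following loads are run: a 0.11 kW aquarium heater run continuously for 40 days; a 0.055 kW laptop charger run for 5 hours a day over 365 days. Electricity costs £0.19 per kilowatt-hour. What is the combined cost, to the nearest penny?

£39.14

aquarium heater: Runtime = 24 h × 40 = 960 h
aquarium heater: 0.11 kW × 960 h = 105.6 kWh
laptop charger: Runtime = 5 h/day × 365 days = 1825 h
laptop charger: 0.055 kW × 1825 h = 100.375 kWh
Total energy = 205.975 kWh
Cost = 205.975 × £0.19 = £39.14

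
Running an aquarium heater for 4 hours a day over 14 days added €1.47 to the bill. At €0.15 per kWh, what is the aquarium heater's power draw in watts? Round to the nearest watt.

175 W

Energy = €1.47 ÷ €0.15/kWh = 9.8 kWh
Runtime = 4 h/day × 14 days = 56 h
Power = 9.8 kWh ÷ 56 h = 0.175 kW = 175 W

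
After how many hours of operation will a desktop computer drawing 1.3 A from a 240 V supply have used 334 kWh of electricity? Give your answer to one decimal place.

1070.5 h

Power = 1.3 A × 240 V = 312 W = 0.312 kW
Hours = 334 kWh ÷ 0.312 kW = 1070.5 h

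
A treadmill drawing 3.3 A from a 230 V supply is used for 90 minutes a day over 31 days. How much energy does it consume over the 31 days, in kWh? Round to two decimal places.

Power = 3.3 A × 230 V = 759 W = 0.759 kW
Runtime = 90 min × 31 = 2790 min = 46.5 h
Energy = 0.759 kW × 46.5 h = 35.2935 kWh ≈ 35.29 kWh

35.29 kWh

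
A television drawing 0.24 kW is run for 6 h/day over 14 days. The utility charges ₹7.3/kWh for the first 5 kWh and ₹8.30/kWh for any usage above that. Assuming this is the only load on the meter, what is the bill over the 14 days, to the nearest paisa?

₹162.33

Runtime = 6 h/day × 14 days = 84 h
Energy = 0.24 kW × 84 h = 20.16 kWh
Tier 1 (0–5 kWh): 5 × ₹7.3 = ₹36.5
Above 5 kWh: 15.16 × ₹8.30 = ₹125.828
Bill = ₹162.33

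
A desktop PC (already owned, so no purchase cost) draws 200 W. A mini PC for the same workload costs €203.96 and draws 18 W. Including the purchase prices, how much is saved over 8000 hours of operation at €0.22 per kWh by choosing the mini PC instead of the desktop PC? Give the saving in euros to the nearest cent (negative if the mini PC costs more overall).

€116.36

desktop PC: €0.00 + (200/1000) kW × 8000 h × €0.22 = €0.00 + €352 = €352
mini PC: €203.96 + (18/1000) kW × 8000 h × €0.22 = €203.96 + €31.68 = €235.64
Saving = €352 − €235.64 = €116.36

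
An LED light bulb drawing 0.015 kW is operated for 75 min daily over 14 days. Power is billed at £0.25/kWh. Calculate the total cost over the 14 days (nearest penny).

£0.07

Runtime = 75 min × 14 = 1050 min = 17.5 h
Energy = 0.015 kW × 17.5 h = 0.2625 kWh
Cost = 0.2625 kWh × £0.25/kWh = £0.07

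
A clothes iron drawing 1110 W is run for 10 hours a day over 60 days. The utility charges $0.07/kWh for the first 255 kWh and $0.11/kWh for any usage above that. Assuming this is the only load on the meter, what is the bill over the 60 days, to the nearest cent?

Runtime = 10 h/day × 60 days = 600 h
Energy = 1.11 kW × 600 h = 666 kWh
Tier 1 (0–255 kWh): 255 × $0.07 = $17.85
Above 255 kWh: 411 × $0.11 = $45.21
Bill = $63.06

$63.06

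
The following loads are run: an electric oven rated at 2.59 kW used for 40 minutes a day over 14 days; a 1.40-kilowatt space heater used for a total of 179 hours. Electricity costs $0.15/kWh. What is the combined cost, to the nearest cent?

$41.22

electric oven: Runtime = 40 min × 14 = 560 min = 9.333333… h
electric oven: 2.59 kW × 9.333333… h = 24.173333… kWh
space heater: 1.4 kW × 179 h = 250.6 kWh
Total energy = 274.773333… kWh
Cost = 274.773333… × $0.15 = $41.22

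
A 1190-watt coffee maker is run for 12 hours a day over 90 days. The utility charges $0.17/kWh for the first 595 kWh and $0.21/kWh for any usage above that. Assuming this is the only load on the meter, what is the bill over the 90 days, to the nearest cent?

Runtime = 12 h/day × 90 days = 1080 h
Energy = 1.19 kW × 1080 h = 1285.2 kWh
Tier 1 (0–595 kWh): 595 × $0.17 = $101.15
Above 595 kWh: 690.2 × $0.21 = $144.942
Bill = $246.09

$246.09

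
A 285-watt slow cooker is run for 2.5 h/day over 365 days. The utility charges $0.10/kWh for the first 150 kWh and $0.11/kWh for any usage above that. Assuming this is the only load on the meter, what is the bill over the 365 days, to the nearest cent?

Runtime = 2.5 h/day × 365 days = 912.5 h
Energy = 0.285 kW × 912.5 h = 260.0625 kWh
Tier 1 (0–150 kWh): 150 × $0.10 = $15
Above 150 kWh: 110.0625 × $0.11 = $12.106875
Bill = $27.11

$27.11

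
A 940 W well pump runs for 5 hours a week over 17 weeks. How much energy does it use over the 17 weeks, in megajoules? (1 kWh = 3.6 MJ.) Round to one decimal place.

287.6 MJ

Runtime = 5 h/week × 17 weeks = 85 h
Energy = 0.94 kW × 85 h = 79.9 kWh
= 79.9 × 3.6 MJ = 287.6 MJ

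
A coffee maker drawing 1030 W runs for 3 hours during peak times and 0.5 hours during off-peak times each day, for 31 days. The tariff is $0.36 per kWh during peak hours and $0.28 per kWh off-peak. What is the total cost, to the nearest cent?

$38.95

Peak energy = 1.03 kW × 3 h × 31 = 95.79 kWh
Off-peak energy = 1.03 kW × 0.5 h × 31 = 15.965 kWh
Cost = 95.79 × $0.36 + 15.965 × $0.28 = $34.4844 + $4.4702 = $38.95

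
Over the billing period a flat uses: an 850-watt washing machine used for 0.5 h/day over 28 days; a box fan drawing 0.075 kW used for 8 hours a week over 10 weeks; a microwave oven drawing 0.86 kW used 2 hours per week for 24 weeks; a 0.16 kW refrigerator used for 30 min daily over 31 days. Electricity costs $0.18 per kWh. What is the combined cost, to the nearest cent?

$11.10

washing machine: Runtime = 0.5 h/day × 28 days = 14 h
washing machine: 0.85 kW × 14 h = 11.9 kWh
box fan: Runtime = 8 h/week × 10 weeks = 80 h
box fan: 0.075 kW × 80 h = 6 kWh
microwave oven: Runtime = 2 h/week × 24 weeks = 48 h
microwave oven: 0.86 kW × 48 h = 41.28 kWh
refrigerator: Runtime = 30 min × 31 = 930 min = 15.5 h
refrigerator: 0.16 kW × 15.5 h = 2.48 kWh
Total energy = 61.66 kWh
Cost = 61.66 × $0.18 = $11.10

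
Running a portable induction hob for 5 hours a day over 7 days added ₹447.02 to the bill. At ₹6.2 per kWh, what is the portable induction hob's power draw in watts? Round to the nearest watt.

2060 W

Energy = ₹447.02 ÷ ₹6.2/kWh = 72.1 kWh
Runtime = 5 h/day × 7 days = 35 h
Power = 72.1 kWh ÷ 35 h = 2.06 kW = 2060 W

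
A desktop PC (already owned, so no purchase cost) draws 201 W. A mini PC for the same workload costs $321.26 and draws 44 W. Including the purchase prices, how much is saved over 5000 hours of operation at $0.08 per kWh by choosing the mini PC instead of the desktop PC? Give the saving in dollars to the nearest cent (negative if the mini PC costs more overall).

desktop PC: $0.00 + (201/1000) kW × 5000 h × $0.08 = $0.00 + $80.4 = $80.4
mini PC: $321.26 + (44/1000) kW × 5000 h × $0.08 = $321.26 + $17.6 = $338.86
Saving = $80.4 − $338.86 = −$258.46

-$258.46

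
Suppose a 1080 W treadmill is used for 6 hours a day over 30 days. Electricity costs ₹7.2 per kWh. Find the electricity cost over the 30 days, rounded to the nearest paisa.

Runtime = 6 h/day × 30 days = 180 h
Energy = 1.08 kW × 180 h = 194.4 kWh
Cost = 194.4 kWh × ₹7.2/kWh = ₹1399.68

₹1399.68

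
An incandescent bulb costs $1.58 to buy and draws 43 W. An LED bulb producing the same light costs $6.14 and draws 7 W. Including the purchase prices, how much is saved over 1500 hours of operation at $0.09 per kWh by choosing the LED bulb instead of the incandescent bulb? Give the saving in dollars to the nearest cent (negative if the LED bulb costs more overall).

incandescent bulb: $1.58 + (43/1000) kW × 1500 h × $0.09 = $1.58 + $5.805 = $7.385
LED bulb: $6.14 + (7/1000) kW × 1500 h × $0.09 = $6.14 + $0.945 = $7.085
Saving = $7.385 − $7.085 = $0.3

$0.30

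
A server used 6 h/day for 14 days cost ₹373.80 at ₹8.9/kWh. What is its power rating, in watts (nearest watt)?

500 W

Energy = ₹373.80 ÷ ₹8.9/kWh = 42 kWh
Runtime = 6 h/day × 14 days = 84 h
Power = 42 kWh ÷ 84 h = 0.5 kW = 500 W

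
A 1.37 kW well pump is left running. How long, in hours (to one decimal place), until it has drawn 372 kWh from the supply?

271.5 h

Hours = 372 kWh ÷ 1.37 kW = 271.5 h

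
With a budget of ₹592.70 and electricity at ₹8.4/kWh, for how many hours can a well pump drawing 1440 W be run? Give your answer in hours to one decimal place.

Energy available = ₹592.70 ÷ ₹8.4/kWh = 70.5595 kWh
Hours = 70.5595 kWh ÷ 1.44 kW = 49.0 h

49.0 h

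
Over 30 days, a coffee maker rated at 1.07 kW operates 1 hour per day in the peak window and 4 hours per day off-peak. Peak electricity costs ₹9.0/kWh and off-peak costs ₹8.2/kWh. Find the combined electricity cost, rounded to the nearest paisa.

Peak energy = 1.07 kW × 1 h × 30 = 32.1 kWh
Off-peak energy = 1.07 kW × 4 h × 30 = 128.4 kWh
Cost = 32.1 × ₹9.0 + 128.4 × ₹8.2 = ₹288.9 + ₹1052.88 = ₹1341.78

₹1341.78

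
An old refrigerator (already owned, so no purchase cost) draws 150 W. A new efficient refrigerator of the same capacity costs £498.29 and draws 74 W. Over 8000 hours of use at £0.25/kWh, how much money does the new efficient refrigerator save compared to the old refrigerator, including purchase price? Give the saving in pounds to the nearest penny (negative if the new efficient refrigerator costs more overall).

-£346.29

old refrigerator: £0.00 + (150/1000) kW × 8000 h × £0.25 = £0.00 + £300 = £300
new efficient refrigerator: £498.29 + (74/1000) kW × 8000 h × £0.25 = £498.29 + £148 = £646.29
Saving = £300 − £646.29 = −£346.29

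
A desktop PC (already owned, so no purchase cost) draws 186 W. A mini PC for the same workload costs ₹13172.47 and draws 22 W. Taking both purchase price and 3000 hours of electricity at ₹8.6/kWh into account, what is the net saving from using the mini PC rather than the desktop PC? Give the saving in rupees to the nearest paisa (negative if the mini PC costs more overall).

-₹8941.27

desktop PC: ₹0.00 + (186/1000) kW × 3000 h × ₹8.6 = ₹0.00 + ₹4798.8 = ₹4798.8
mini PC: ₹13172.47 + (22/1000) kW × 3000 h × ₹8.6 = ₹13172.47 + ₹567.6 = ₹13740.07
Saving = ₹4798.8 − ₹13740.07 = −₹8941.27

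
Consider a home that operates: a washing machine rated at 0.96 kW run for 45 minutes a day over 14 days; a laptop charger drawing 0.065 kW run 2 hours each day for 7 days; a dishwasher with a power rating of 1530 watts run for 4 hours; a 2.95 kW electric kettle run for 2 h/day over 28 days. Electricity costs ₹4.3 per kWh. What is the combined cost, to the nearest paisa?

washing machine: Runtime = 45 min × 14 = 630 min = 10.5 h
washing machine: 0.96 kW × 10.5 h = 10.08 kWh
laptop charger: Runtime = 2 h/day × 7 days = 14 h
laptop charger: 0.065 kW × 14 h = 0.91 kWh
dishwasher: 1.53 kW × 4 h = 6.12 kWh
electric kettle: Runtime = 2 h/day × 28 days = 56 h
electric kettle: 2.95 kW × 56 h = 165.2 kWh
Total energy = 182.31 kWh
Cost = 182.31 × ₹4.3 = ₹783.93

₹783.93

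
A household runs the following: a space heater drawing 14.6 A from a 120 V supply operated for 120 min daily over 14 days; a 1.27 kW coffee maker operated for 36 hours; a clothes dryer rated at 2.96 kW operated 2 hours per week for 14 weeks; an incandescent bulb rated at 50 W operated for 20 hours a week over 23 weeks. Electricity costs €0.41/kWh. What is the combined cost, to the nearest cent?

space heater: Power = 14.6 A × 120 V = 1752 W = 1.752 kW
space heater: Runtime = 120 min × 14 = 1680 min = 28 h
space heater: 1.752 kW × 28 h = 49.056 kWh
coffee maker: 1.27 kW × 36 h = 45.72 kWh
clothes dryer: Runtime = 2 h/week × 14 weeks = 28 h
clothes dryer: 2.96 kW × 28 h = 82.88 kWh
incandescent bulb: Runtime = 20 h/week × 23 weeks = 460 h
incandescent bulb: 0.05 kW × 460 h = 23 kWh
Total energy = 200.656 kWh
Cost = 200.656 × €0.41 = €82.27

€82.27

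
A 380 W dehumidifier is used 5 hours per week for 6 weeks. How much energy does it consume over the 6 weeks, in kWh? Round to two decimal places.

Runtime = 5 h/week × 6 weeks = 30 h
Energy = 0.38 kW × 30 h = 11.4 kWh

11.40 kWh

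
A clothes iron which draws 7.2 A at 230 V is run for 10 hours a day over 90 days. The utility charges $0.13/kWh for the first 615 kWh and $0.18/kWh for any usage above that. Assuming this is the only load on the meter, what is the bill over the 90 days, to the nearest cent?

$237.52

Power = 7.2 A × 230 V = 1656 W = 1.656 kW
Runtime = 10 h/day × 90 days = 900 h
Energy = 1.656 kW × 900 h = 1490.4 kWh
Tier 1 (0–615 kWh): 615 × $0.13 = $79.95
Above 615 kWh: 875.4 × $0.18 = $157.572
Bill = $237.52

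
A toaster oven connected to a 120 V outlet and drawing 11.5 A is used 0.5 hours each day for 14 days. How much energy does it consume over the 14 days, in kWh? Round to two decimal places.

Power = 11.5 A × 120 V = 1380 W = 1.38 kW
Runtime = 0.5 h/day × 14 days = 7 h
Energy = 1.38 kW × 7 h = 9.66 kWh

9.66 kWh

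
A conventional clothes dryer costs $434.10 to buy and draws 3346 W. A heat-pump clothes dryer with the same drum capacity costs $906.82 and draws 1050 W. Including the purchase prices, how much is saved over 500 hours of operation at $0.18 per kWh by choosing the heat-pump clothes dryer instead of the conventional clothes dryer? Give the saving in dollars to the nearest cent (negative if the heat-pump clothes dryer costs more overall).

-$266.08

conventional clothes dryer: $434.10 + (3346/1000) kW × 500 h × $0.18 = $434.10 + $301.14 = $735.24
heat-pump clothes dryer: $906.82 + (1050/1000) kW × 500 h × $0.18 = $906.82 + $94.5 = $1001.32
Saving = $735.24 − $1001.32 = −$266.08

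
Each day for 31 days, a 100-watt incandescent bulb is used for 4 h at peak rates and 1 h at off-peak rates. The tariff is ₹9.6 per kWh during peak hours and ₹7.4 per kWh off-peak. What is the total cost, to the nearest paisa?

Peak energy = 0.1 kW × 4 h × 31 = 12.4 kWh
Off-peak energy = 0.1 kW × 1 h × 31 = 3.1 kWh
Cost = 12.4 × ₹9.6 + 3.1 × ₹7.4 = ₹119.04 + ₹22.94 = ₹141.98

₹141.98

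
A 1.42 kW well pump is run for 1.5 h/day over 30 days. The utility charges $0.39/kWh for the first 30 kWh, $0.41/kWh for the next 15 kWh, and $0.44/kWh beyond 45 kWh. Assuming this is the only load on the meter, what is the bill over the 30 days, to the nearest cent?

Runtime = 1.5 h/day × 30 days = 45 h
Energy = 1.42 kW × 45 h = 63.9 kWh
Tier 1 (0–30 kWh): 30 × $0.39 = $11.7
Tier 2 (30–45 kWh): 15 × $0.41 = $6.15
Above 45 kWh: 18.9 × $0.44 = $8.316
Bill = $26.17

$26.17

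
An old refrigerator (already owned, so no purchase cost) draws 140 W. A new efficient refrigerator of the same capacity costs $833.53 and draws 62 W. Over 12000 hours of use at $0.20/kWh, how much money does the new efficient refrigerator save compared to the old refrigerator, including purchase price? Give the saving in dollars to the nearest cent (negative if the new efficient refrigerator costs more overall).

-$646.33

old refrigerator: $0.00 + (140/1000) kW × 12000 h × $0.20 = $0.00 + $336 = $336
new efficient refrigerator: $833.53 + (62/1000) kW × 12000 h × $0.20 = $833.53 + $148.8 = $982.33
Saving = $336 − $982.33 = −$646.33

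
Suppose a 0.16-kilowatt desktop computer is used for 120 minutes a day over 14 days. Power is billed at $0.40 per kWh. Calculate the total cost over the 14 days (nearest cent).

Runtime = 120 min × 14 = 1680 min = 28 h
Energy = 0.16 kW × 28 h = 4.48 kWh
Cost = 4.48 kWh × $0.40/kWh = $1.79

$1.79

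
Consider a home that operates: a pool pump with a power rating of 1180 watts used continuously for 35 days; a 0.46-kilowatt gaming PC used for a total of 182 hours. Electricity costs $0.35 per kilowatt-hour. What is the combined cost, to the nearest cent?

$376.22

pool pump: Runtime = 24 h × 35 = 840 h
pool pump: 1.18 kW × 840 h = 991.2 kWh
gaming PC: 0.46 kW × 182 h = 83.72 kWh
Total energy = 1074.92 kWh
Cost = 1074.92 × $0.35 = $376.22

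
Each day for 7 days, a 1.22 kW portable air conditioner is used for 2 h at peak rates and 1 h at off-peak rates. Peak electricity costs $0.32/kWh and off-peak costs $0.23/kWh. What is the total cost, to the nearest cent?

Peak energy = 1.22 kW × 2 h × 7 = 17.08 kWh
Off-peak energy = 1.22 kW × 1 h × 7 = 8.54 kWh
Cost = 17.08 × $0.32 + 8.54 × $0.23 = $5.4656 + $1.9642 = $7.43

$7.43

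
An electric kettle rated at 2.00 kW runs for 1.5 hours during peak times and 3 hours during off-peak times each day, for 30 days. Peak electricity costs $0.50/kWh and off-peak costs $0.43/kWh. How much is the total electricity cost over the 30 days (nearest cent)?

$122.40

Peak energy = 2 kW × 1.5 h × 30 = 90 kWh
Off-peak energy = 2 kW × 3 h × 30 = 180 kWh
Cost = 90 × $0.50 + 180 × $0.43 = $45 + $77.4 = $122.40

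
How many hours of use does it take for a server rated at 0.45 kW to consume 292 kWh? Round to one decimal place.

648.9 h

Hours = 292 kWh ÷ 0.45 kW = 648.9 h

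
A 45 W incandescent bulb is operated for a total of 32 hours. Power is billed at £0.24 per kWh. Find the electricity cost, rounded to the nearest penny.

£0.35

Energy = 0.045 kW × 32 h = 1.44 kWh
Cost = 1.44 kWh × £0.24/kWh = £0.35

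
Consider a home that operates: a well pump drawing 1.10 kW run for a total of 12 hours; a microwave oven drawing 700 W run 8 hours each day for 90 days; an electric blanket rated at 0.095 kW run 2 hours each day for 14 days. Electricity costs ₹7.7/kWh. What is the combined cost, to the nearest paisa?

₹4002.92

well pump: 1.1 kW × 12 h = 13.2 kWh
microwave oven: Runtime = 8 h/day × 90 days = 720 h
microwave oven: 0.7 kW × 720 h = 504 kWh
electric blanket: Runtime = 2 h/day × 14 days = 28 h
electric blanket: 0.095 kW × 28 h = 2.66 kWh
Total energy = 519.86 kWh
Cost = 519.86 × ₹7.7 = ₹4002.92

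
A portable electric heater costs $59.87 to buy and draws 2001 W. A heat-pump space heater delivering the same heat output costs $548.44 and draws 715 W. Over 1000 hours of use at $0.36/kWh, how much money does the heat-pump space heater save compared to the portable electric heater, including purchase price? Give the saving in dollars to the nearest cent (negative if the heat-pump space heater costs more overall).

-$25.61

portable electric heater: $59.87 + (2001/1000) kW × 1000 h × $0.36 = $59.87 + $720.36 = $780.23
heat-pump space heater: $548.44 + (715/1000) kW × 1000 h × $0.36 = $548.44 + $257.4 = $805.84
Saving = $780.23 − $805.84 = −$25.61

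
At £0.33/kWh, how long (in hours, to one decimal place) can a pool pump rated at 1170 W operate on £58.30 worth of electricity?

151.0 h

Energy available = £58.30 ÷ £0.33/kWh = 176.6667 kWh
Hours = 176.6667 kWh ÷ 1.17 kW = 151.0 h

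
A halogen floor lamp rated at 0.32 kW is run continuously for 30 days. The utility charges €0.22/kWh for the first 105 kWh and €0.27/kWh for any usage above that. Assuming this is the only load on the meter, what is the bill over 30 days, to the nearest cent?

€56.96

Runtime = 24 h × 30 = 720 h
Energy = 0.32 kW × 720 h = 230.4 kWh
Tier 1 (0–105 kWh): 105 × €0.22 = €23.1
Above 105 kWh: 125.4 × €0.27 = €33.858
Bill = €56.96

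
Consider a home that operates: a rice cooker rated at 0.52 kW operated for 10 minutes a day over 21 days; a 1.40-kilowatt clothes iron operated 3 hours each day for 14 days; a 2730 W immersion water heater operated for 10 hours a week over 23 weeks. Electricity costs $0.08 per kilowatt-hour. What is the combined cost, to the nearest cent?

rice cooker: Runtime = 10 min × 21 = 210 min = 3.5 h
rice cooker: 0.52 kW × 3.5 h = 1.82 kWh
clothes iron: Runtime = 3 h/day × 14 days = 42 h
clothes iron: 1.4 kW × 42 h = 58.8 kWh
immersion water heater: Runtime = 10 h/week × 23 weeks = 230 h
immersion water heater: 2.73 kW × 230 h = 627.9 kWh
Total energy = 688.52 kWh
Cost = 688.52 × $0.08 = $55.08

$55.08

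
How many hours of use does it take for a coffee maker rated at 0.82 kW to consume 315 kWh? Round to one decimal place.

384.1 h

Hours = 315 kWh ÷ 0.82 kW = 384.1 h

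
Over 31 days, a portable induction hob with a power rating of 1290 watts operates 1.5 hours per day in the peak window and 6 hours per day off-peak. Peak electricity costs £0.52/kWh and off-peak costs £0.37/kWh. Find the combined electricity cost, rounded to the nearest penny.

£119.97

Peak energy = 1.29 kW × 1.5 h × 31 = 59.985 kWh
Off-peak energy = 1.29 kW × 6 h × 31 = 239.94 kWh
Cost = 59.985 × £0.52 + 239.94 × £0.37 = £31.1922 + £88.7778 = £119.97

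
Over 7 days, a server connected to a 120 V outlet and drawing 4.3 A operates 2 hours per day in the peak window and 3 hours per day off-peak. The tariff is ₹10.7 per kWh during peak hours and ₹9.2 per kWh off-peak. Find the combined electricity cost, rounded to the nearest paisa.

₹176.99

Power = 4.3 A × 120 V = 516 W = 0.516 kW
Peak energy = 0.516 kW × 2 h × 7 = 7.224 kWh
Off-peak energy = 0.516 kW × 3 h × 7 = 10.836 kWh
Cost = 7.224 × ₹10.7 + 10.836 × ₹9.2 = ₹77.2968 + ₹99.6912 = ₹176.99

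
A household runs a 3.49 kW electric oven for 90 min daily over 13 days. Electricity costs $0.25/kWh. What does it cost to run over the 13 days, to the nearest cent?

Runtime = 90 min × 13 = 1170 min = 19.5 h
Energy = 3.49 kW × 19.5 h = 68.055 kWh
Cost = 68.055 kWh × $0.25/kWh = $17.01

$17.01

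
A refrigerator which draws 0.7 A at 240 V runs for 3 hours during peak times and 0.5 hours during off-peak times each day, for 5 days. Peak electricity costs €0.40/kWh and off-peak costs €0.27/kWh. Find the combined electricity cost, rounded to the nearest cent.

€1.12

Power = 0.7 A × 240 V = 168 W = 0.168 kW
Peak energy = 0.168 kW × 3 h × 5 = 2.52 kWh
Off-peak energy = 0.168 kW × 0.5 h × 5 = 0.42 kWh
Cost = 2.52 × €0.40 + 0.42 × €0.27 = €1.008 + €0.1134 = €1.12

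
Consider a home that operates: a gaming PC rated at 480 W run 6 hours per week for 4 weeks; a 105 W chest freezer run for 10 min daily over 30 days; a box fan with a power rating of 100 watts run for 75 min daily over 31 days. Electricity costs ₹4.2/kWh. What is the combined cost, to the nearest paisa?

gaming PC: Runtime = 6 h/week × 4 weeks = 24 h
gaming PC: 0.48 kW × 24 h = 11.52 kWh
chest freezer: Runtime = 10 min × 30 = 300 min = 5 h
chest freezer: 0.105 kW × 5 h = 0.525 kWh
box fan: Runtime = 75 min × 31 = 2325 min = 38.75 h
box fan: 0.1 kW × 38.75 h = 3.875 kWh
Total energy = 15.92 kWh
Cost = 15.92 × ₹4.2 = ₹66.86

₹66.86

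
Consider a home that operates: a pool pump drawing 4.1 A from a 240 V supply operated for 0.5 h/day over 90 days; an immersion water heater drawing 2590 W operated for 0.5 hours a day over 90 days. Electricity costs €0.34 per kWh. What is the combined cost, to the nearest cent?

€54.68

pool pump: Power = 4.1 A × 240 V = 984 W = 0.984 kW
pool pump: Runtime = 0.5 h/day × 90 days = 45 h
pool pump: 0.984 kW × 45 h = 44.28 kWh
immersion water heater: Runtime = 0.5 h/day × 90 days = 45 h
immersion water heater: 2.59 kW × 45 h = 116.55 kWh
Total energy = 160.83 kWh
Cost = 160.83 × €0.34 = €54.68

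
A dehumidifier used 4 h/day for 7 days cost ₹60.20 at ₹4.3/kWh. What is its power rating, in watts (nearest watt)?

500 W

Energy = ₹60.20 ÷ ₹4.3/kWh = 14 kWh
Runtime = 4 h/day × 7 days = 28 h
Power = 14 kWh ÷ 28 h = 0.5 kW = 500 W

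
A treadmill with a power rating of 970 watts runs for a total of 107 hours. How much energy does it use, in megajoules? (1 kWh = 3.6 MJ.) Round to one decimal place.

373.6 MJ

Energy = 0.97 kW × 107 h = 103.79 kWh
= 103.79 × 3.6 MJ = 373.6 MJ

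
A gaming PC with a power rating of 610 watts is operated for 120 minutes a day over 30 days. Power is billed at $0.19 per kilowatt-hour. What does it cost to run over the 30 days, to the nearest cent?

Runtime = 120 min × 30 = 3600 min = 60 h
Energy = 0.61 kW × 60 h = 36.6 kWh
Cost = 36.6 kWh × $0.19/kWh = $6.95

$6.95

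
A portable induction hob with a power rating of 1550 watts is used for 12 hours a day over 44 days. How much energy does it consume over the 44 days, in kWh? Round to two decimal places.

818.40 kWh

Runtime = 12 h/day × 44 days = 528 h
Energy = 1.55 kW × 528 h = 818.4 kWh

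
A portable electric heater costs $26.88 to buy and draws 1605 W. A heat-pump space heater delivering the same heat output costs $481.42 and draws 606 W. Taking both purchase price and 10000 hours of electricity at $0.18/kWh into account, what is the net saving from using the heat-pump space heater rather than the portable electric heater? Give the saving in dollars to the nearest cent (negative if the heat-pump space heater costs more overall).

$1343.66

portable electric heater: $26.88 + (1605/1000) kW × 10000 h × $0.18 = $26.88 + $2889 = $2915.88
heat-pump space heater: $481.42 + (606/1000) kW × 10000 h × $0.18 = $481.42 + $1090.8 = $1572.22
Saving = $2915.88 − $1572.22 = $1343.66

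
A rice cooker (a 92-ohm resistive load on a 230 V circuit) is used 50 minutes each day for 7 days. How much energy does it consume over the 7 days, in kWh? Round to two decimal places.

Power = V²/R = 230²/92 = 575 W = 0.575 kW
Runtime = 50 min × 7 = 350 min = 5.833333… h
Energy = 0.575 kW × 5.833333… h = 3.354166… kWh ≈ 3.35 kWh

3.35 kWh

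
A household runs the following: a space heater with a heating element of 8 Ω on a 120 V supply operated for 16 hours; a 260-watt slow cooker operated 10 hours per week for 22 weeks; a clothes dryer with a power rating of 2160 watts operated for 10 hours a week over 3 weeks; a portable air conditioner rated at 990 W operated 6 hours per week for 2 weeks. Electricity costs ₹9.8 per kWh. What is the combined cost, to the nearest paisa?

space heater: Power = V²/R = 120²/8 = 1800 W = 1.8 kW
space heater: 1.8 kW × 16 h = 28.8 kWh
slow cooker: Runtime = 10 h/week × 22 weeks = 220 h
slow cooker: 0.26 kW × 220 h = 57.2 kWh
clothes dryer: Runtime = 10 h/week × 3 weeks = 30 h
clothes dryer: 2.16 kW × 30 h = 64.8 kWh
portable air conditioner: Runtime = 6 h/week × 2 weeks = 12 h
portable air conditioner: 0.99 kW × 12 h = 11.88 kWh
Total energy = 162.68 kWh
Cost = 162.68 × ₹9.8 = ₹1594.26

₹1594.26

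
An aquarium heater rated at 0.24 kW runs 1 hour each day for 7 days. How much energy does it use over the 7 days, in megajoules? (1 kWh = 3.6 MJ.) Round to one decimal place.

6.0 MJ

Runtime = 1 h/day × 7 days = 7 h
Energy = 0.24 kW × 7 h = 1.68 kWh
= 1.68 × 3.6 MJ = 6.0 MJ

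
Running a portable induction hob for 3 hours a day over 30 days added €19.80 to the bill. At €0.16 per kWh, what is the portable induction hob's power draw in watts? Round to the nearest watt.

Energy = €19.80 ÷ €0.16/kWh = 123.75 kWh
Runtime = 3 h/day × 30 days = 90 h
Power = 123.75 kWh ÷ 90 h = 1.375 kW = 1375 W

1375 W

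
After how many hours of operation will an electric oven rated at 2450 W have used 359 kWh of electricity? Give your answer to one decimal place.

Hours = 359 kWh ÷ 2.45 kW = 146.5 h

146.5 h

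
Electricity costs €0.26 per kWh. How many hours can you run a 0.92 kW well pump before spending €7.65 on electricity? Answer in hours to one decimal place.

32.0 h

Energy available = €7.65 ÷ €0.26/kWh = 29.4231 kWh
Hours = 29.4231 kWh ÷ 0.92 kW = 32.0 h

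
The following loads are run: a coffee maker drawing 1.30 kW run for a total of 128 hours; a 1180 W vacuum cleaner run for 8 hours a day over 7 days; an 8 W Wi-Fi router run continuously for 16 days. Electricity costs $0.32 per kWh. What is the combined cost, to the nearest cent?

$75.38

coffee maker: 1.3 kW × 128 h = 166.4 kWh
vacuum cleaner: Runtime = 8 h/day × 7 days = 56 h
vacuum cleaner: 1.18 kW × 56 h = 66.08 kWh
Wi-Fi router: Runtime = 24 h × 16 = 384 h
Wi-Fi router: 0.008 kW × 384 h = 3.072 kWh
Total energy = 235.552 kWh
Cost = 235.552 × $0.32 = $75.38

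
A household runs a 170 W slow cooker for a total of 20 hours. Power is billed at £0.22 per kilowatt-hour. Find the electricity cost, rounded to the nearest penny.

Energy = 0.17 kW × 20 h = 3.4 kWh
Cost = 3.4 kWh × £0.22/kWh = £0.75

£0.75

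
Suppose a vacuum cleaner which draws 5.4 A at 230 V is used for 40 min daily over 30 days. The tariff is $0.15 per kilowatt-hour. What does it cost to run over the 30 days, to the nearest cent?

$3.73

Power = 5.4 A × 230 V = 1242 W = 1.242 kW
Runtime = 40 min × 30 = 1200 min = 20 h
Energy = 1.242 kW × 20 h = 24.84 kWh
Cost = 24.84 kWh × $0.15/kWh = $3.73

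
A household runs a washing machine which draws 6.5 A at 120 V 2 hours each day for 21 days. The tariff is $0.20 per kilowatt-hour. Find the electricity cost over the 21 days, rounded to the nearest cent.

$6.55

Power = 6.5 A × 120 V = 780 W = 0.78 kW
Runtime = 2 h/day × 21 days = 42 h
Energy = 0.78 kW × 42 h = 32.76 kWh
Cost = 32.76 kWh × $0.20/kWh = $6.55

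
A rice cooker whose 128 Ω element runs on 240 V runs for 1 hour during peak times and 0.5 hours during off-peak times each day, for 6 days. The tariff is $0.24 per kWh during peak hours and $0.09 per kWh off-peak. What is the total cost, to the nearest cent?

$0.77

Power = V²/R = 240²/128 = 450 W = 0.45 kW
Peak energy = 0.45 kW × 1 h × 6 = 2.7 kWh
Off-peak energy = 0.45 kW × 0.5 h × 6 = 1.35 kWh
Cost = 2.7 × $0.24 + 1.35 × $0.09 = $0.648 + $0.1215 = $0.77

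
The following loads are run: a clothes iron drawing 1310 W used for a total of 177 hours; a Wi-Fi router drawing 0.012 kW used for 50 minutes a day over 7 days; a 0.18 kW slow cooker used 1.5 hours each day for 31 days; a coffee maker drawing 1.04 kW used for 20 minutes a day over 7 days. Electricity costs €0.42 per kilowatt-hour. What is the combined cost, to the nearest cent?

clothes iron: 1.31 kW × 177 h = 231.87 kWh
Wi-Fi router: Runtime = 50 min × 7 = 350 min = 5.833333… h
Wi-Fi router: 0.012 kW × 5.833333… h = 0.07 kWh
slow cooker: Runtime = 1.5 h/day × 31 days = 46.5 h
slow cooker: 0.18 kW × 46.5 h = 8.37 kWh
coffee maker: Runtime = 20 min × 7 = 140 min = 2.333333… h
coffee maker: 1.04 kW × 2.333333… h = 2.426666… kWh
Total energy = 242.736666… kWh
Cost = 242.736666… × €0.42 = €101.95

€101.95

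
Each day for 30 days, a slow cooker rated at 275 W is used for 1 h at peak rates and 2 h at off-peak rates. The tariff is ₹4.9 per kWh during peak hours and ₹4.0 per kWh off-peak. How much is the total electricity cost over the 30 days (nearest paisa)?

₹106.43

Peak energy = 0.275 kW × 1 h × 30 = 8.25 kWh
Off-peak energy = 0.275 kW × 2 h × 30 = 16.5 kWh
Cost = 8.25 × ₹4.9 + 16.5 × ₹4.0 = ₹40.425 + ₹66 = ₹106.43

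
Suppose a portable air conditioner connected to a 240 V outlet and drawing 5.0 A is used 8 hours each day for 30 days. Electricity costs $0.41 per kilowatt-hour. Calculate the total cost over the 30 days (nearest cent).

Power = 5.0 A × 240 V = 1200 W = 1.2 kW
Runtime = 8 h/day × 30 days = 240 h
Energy = 1.2 kW × 240 h = 288 kWh
Cost = 288 kWh × $0.41/kWh = $118.08

$118.08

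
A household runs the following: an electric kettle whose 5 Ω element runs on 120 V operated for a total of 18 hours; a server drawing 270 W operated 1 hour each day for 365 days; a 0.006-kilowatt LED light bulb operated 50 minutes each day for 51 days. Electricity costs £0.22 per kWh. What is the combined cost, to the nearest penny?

electric kettle: Power = V²/R = 120²/5 = 2880 W = 2.88 kW
electric kettle: 2.88 kW × 18 h = 51.84 kWh
server: Runtime = 1 h/day × 365 days = 365 h
server: 0.27 kW × 365 h = 98.55 kWh
LED light bulb: Runtime = 50 min × 51 = 2550 min = 42.5 h
LED light bulb: 0.006 kW × 42.5 h = 0.255 kWh
Total energy = 150.645 kWh
Cost = 150.645 × £0.22 = £33.14

£33.14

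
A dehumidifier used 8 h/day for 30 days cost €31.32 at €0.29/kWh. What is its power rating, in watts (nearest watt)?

450 W

Energy = €31.32 ÷ €0.29/kWh = 108 kWh
Runtime = 8 h/day × 30 days = 240 h
Power = 108 kWh ÷ 240 h = 0.45 kW = 450 W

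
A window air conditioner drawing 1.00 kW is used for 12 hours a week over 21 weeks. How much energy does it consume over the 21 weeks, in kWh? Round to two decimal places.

Runtime = 12 h/week × 21 weeks = 252 h
Energy = 1 kW × 252 h = 252 kWh

252.00 kWh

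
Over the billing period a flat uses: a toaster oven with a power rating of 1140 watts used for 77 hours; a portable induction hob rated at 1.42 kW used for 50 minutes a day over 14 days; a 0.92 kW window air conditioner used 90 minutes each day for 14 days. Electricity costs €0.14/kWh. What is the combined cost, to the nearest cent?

€17.31

toaster oven: 1.14 kW × 77 h = 87.78 kWh
portable induction hob: Runtime = 50 min × 14 = 700 min = 11.666666… h
portable induction hob: 1.42 kW × 11.666666… h = 16.566666… kWh
window air conditioner: Runtime = 90 min × 14 = 1260 min = 21 h
window air conditioner: 0.92 kW × 21 h = 19.32 kWh
Total energy = 123.666666… kWh
Cost = 123.666666… × €0.14 = €17.31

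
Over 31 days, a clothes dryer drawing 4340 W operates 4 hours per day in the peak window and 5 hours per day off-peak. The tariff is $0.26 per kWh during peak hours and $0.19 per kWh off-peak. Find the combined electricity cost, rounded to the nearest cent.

Peak energy = 4.34 kW × 4 h × 31 = 538.16 kWh
Off-peak energy = 4.34 kW × 5 h × 31 = 672.7 kWh
Cost = 538.16 × $0.26 + 672.7 × $0.19 = $139.9216 + $127.813 = $267.73

$267.73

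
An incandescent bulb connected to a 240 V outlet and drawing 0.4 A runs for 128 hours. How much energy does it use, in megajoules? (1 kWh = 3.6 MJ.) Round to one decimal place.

Power = 0.4 A × 240 V = 96 W = 0.096 kW
Energy = 0.096 kW × 128 h = 12.288 kWh
= 12.288 × 3.6 MJ = 44.2 MJ

44.2 MJ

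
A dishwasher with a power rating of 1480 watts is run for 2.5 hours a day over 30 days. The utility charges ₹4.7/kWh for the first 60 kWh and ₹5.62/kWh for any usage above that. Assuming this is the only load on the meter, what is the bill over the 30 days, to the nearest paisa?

₹568.62

Runtime = 2.5 h/day × 30 days = 75 h
Energy = 1.48 kW × 75 h = 111 kWh
Tier 1 (0–60 kWh): 60 × ₹4.7 = ₹282
Above 60 kWh: 51 × ₹5.62 = ₹286.62
Bill = ₹568.62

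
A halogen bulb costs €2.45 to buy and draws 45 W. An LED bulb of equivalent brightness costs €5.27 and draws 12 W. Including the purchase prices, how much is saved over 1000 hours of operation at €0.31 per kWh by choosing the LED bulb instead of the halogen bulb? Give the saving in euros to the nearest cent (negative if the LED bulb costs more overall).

€7.41

halogen bulb: €2.45 + (45/1000) kW × 1000 h × €0.31 = €2.45 + €13.95 = €16.4
LED bulb: €5.27 + (12/1000) kW × 1000 h × €0.31 = €5.27 + €3.72 = €8.99
Saving = €16.4 − €8.99 = €7.41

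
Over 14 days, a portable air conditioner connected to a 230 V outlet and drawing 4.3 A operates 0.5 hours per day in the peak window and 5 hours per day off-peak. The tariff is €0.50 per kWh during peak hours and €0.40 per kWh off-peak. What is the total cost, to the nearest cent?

Power = 4.3 A × 230 V = 989 W = 0.989 kW
Peak energy = 0.989 kW × 0.5 h × 14 = 6.923 kWh
Off-peak energy = 0.989 kW × 5 h × 14 = 69.23 kWh
Cost = 6.923 × €0.50 + 69.23 × €0.40 = €3.4615 + €27.692 = €31.15

€31.15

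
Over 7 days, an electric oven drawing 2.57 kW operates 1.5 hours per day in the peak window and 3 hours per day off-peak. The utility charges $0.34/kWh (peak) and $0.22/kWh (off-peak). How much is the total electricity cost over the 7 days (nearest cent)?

Peak energy = 2.57 kW × 1.5 h × 7 = 26.985 kWh
Off-peak energy = 2.57 kW × 3 h × 7 = 53.97 kWh
Cost = 26.985 × $0.34 + 53.97 × $0.22 = $9.1749 + $11.8734 = $21.05

$21.05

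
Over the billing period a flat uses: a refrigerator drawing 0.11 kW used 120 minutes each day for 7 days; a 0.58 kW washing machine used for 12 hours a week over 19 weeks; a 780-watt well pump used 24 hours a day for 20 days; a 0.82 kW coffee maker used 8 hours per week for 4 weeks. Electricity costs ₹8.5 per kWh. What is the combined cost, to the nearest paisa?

₹4542.57

refrigerator: Runtime = 120 min × 7 = 840 min = 14 h
refrigerator: 0.11 kW × 14 h = 1.54 kWh
washing machine: Runtime = 12 h/week × 19 weeks = 228 h
washing machine: 0.58 kW × 228 h = 132.24 kWh
well pump: Runtime = 24 h × 20 = 480 h
well pump: 0.78 kW × 480 h = 374.4 kWh
coffee maker: Runtime = 8 h/week × 4 weeks = 32 h
coffee maker: 0.82 kW × 32 h = 26.24 kWh
Total energy = 534.42 kWh
Cost = 534.42 × ₹8.5 = ₹4542.57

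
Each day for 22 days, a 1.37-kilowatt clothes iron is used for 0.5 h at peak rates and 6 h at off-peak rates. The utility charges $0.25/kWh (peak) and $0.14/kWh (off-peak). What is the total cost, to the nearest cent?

$29.09

Peak energy = 1.37 kW × 0.5 h × 22 = 15.07 kWh
Off-peak energy = 1.37 kW × 6 h × 22 = 180.84 kWh
Cost = 15.07 × $0.25 + 180.84 × $0.14 = $3.7675 + $25.3176 = $29.09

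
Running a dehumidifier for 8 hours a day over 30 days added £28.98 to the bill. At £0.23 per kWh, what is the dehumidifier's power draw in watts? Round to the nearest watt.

525 W

Energy = £28.98 ÷ £0.23/kWh = 126 kWh
Runtime = 8 h/day × 30 days = 240 h
Power = 126 kWh ÷ 240 h = 0.525 kW = 525 W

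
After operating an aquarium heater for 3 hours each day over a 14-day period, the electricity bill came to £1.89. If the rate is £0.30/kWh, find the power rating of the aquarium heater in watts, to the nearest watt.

Energy = £1.89 ÷ £0.30/kWh = 6.3 kWh
Runtime = 3 h/day × 14 days = 42 h
Power = 6.3 kWh ÷ 42 h = 0.15 kW = 150 W

150 W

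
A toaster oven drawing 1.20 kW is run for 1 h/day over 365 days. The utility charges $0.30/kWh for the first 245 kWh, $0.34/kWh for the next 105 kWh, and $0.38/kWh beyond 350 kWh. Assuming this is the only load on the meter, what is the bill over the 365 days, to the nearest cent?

Runtime = 1 h/day × 365 days = 365 h
Energy = 1.2 kW × 365 h = 438 kWh
Tier 1 (0–245 kWh): 245 × $0.30 = $73.5
Tier 2 (245–350 kWh): 105 × $0.34 = $35.7
Above 350 kWh: 88 × $0.38 = $33.44
Bill = $142.64

$142.64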